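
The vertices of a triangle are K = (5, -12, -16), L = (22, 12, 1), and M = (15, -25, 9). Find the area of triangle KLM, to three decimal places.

KL = (17, 24, 17),  KM = (10, -13, 25)
i: 24·25 - 17·(-13) = 600 - (-221) = 821
j: 17·10 - 17·25 = 170 - 425 = -255
k: 17·(-13) - 24·10 = -221 - 240 = -461
KL × KM = (821, -255, -461)
|KL × KM| = √951587 ≈ 975.4932
area = ½ · 975.4932 ≈ 487.747

487.747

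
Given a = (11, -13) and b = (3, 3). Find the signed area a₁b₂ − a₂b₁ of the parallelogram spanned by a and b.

72

11·3 - (-13)·3 = 33 - (-39) = 72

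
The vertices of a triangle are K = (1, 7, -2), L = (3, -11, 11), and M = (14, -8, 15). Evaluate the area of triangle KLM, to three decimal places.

134.315

KL = (2, -18, 13),  KM = (13, -15, 17)
i: (-18)·17 - 13·(-15) = -306 - (-195) = -111
j: 13·13 - 2·17 = 169 - 34 = 135
k: 2·(-15) - (-18)·13 = -30 - (-234) = 204
KL × KM = (-111, 135, 204)
|KL × KM| = √72162 ≈ 268.6299
area = ½ · 268.6299 ≈ 134.315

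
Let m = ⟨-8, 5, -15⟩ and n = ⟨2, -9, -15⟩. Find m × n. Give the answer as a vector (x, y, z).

(-210, -150, 62)

i: 5·(-15) - (-15)·(-9) = -75 - 135 = -210
j: (-15)·2 - (-8)·(-15) = -30 - 120 = -150
k: (-8)·(-9) - 5·2 = 72 - 10 = 62
m × n = (-210, -150, 62)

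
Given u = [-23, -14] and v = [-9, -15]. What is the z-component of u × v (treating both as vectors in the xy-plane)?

219

(-23)·(-15) - (-14)·(-9) = 345 - 126 = 219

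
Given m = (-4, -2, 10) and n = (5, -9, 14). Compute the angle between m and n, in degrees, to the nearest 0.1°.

43.5

m · n = (-4)·5 + (-2)·(-9) + 10·14 = -20 + 18 + 140 = 138
|m|² = 16 + 4 + 100 = 120,  |m| = √120 ≈ 10.954451
|n|² = 25 + 81 + 196 = 302,  |n| = √302 ≈ 17.378147
cos θ = 138 / (10.954451 · 17.378147) ≈ 0.72491
θ = arccos(0.72491) ≈ 43.5°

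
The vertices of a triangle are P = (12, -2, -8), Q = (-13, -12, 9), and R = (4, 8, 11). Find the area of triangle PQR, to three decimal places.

297.246

PQ = (-25, -10, 17),  PR = (-8, 10, 19)
i: (-10)·19 - 17·10 = -190 - 170 = -360
j: 17·(-8) - (-25)·19 = -136 - (-475) = 339
k: (-25)·10 - (-10)·(-8) = -250 - 80 = -330
PQ × PR = (-360, 339, -330)
|PQ × PR| = √353421 ≈ 594.4922
area = ½ · 594.4922 ≈ 297.246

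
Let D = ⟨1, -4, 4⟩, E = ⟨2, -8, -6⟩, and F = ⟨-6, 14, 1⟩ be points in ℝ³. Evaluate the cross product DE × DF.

DE = (1, -4, -10)
DF = (-7, 18, -3)
i: (-4)·(-3) - (-10)·18 = 12 - (-180) = 192
j: (-10)·(-7) - 1·(-3) = 70 - (-3) = 73
k: 1·18 - (-4)·(-7) = 18 - 28 = -10
DE × DF = (192, 73, -10)

(192, 73, -10)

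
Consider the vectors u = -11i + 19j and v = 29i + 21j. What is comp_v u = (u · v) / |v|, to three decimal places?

u · v = (-11)·29 + 19·21 = -319 + 399 = 80
|v| = √(841 + 441) = √1282 ≈ 35.8050
comp_v u = 80 / √1282 ≈ 2.234

2.234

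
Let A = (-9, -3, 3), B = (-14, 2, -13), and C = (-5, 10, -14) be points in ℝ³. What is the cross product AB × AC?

AB = (-5, 5, -16)
AC = (4, 13, -17)
i: 5·(-17) - (-16)·13 = -85 - (-208) = 123
j: (-16)·4 - (-5)·(-17) = -64 - 85 = -149
k: (-5)·13 - 5·4 = -65 - 20 = -85
AB × AC = (123, -149, -85)

(123, -149, -85)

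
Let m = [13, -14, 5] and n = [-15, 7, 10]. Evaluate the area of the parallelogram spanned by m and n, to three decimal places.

294.637

i: (-14)·10 - 5·7 = -140 - 35 = -175
j: 5·(-15) - 13·10 = -75 - 130 = -205
k: 13·7 - (-14)·(-15) = 91 - 210 = -119
m × n = (-175, -205, -119)
|m × n| = √((-175)² + (-205)² + (-119)²) = √86811 ≈ 294.6371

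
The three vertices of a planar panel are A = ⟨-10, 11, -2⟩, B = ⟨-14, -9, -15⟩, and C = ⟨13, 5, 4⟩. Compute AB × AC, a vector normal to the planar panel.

(-198, -275, 484)

AB = (-4, -20, -13)
AC = (23, -6, 6)
i: (-20)·6 - (-13)·(-6) = -120 - 78 = -198
j: (-13)·23 - (-4)·6 = -299 - (-24) = -275
k: (-4)·(-6) - (-20)·23 = 24 - (-460) = 484
AB × AC = (-198, -275, 484)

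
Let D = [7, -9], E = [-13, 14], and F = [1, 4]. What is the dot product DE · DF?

DE = E − D = (-20, 23)
DF = F − D = (-6, 13)
DE · DF = (-20)·(-6) + 23·13 = 120 + 299 = 419

419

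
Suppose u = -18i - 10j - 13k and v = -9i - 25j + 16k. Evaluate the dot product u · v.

204

u · v = (-18)·(-9) + (-10)·(-25) + (-13)·16 = 162 + 250 - 208 = 204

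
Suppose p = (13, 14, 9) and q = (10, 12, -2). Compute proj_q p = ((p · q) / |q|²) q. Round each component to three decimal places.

(11.290, 13.548, -2.258)

p · q = 13·10 + 14·12 + 9·(-2) = 130 + 168 - 18 = 280
|q|² = 100 + 144 + 4 = 248
proj_q p = (280/248) · (10, 12, -2) ≈ (11.290, 13.548, -2.258)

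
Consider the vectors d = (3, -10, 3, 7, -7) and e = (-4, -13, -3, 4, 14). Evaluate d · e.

39

d · e = 3·(-4) + (-10)·(-13) + 3·(-3) + 7·4 + (-7)·14 = -12 + 130 - 9 + 28 - 98 = 39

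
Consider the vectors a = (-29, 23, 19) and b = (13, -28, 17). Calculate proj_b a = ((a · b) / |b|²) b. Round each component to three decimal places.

(-7.306, 15.736, -9.554)

a · b = (-29)·13 + 23·(-28) + 19·17 = -377 - 644 + 323 = -698
|b|² = 169 + 784 + 289 = 1242
proj_b a = (-698/1242) · (13, -28, 17) ≈ (-7.306, 15.736, -9.554)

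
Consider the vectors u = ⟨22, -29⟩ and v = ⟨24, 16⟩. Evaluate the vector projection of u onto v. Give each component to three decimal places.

(1.846, 1.231)

u · v = 22·24 + (-29)·16 = 528 - 464 = 64
|v|² = 576 + 256 = 832
proj_v u = (64/832) · (24, 16) ≈ (1.846, 1.231)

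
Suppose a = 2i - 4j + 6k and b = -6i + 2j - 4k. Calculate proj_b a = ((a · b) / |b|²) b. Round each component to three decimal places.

a · b = 2·(-6) + (-4)·2 + 6·(-4) = -12 - 8 - 24 = -44
|b|² = 36 + 4 + 16 = 56
proj_b a = (-44/56) · (-6, 2, -4) ≈ (4.714, -1.571, 3.143)

(4.714, -1.571, 3.143)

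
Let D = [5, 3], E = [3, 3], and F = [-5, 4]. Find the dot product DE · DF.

20

DE = E − D = (-2, 0)
DF = F − D = (-10, 1)
DE · DF = (-2)·(-10) + 0·1 = 20 + 0 = 20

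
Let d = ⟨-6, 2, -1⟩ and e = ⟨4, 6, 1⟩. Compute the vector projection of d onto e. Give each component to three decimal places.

(-0.981, -1.472, -0.245)

d · e = (-6)·4 + 2·6 + (-1)·1 = -24 + 12 - 1 = -13
|e|² = 16 + 36 + 1 = 53
proj_e d = (-13/53) · (4, 6, 1) ≈ (-0.981, -1.472, -0.245)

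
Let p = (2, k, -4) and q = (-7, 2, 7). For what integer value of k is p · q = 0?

21

p · q = 2·(-7) + k·2 + (-4)·7 = -42 + 2k
Set equal to 0: 2k = 42, so k = 21.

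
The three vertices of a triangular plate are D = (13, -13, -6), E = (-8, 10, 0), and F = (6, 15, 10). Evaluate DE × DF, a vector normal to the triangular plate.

(200, 294, -427)

DE = (-21, 23, 6)
DF = (-7, 28, 16)
i: 23·16 - 6·28 = 368 - 168 = 200
j: 6·(-7) - (-21)·16 = -42 - (-336) = 294
k: (-21)·28 - 23·(-7) = -588 - (-161) = -427
DE × DF = (200, 294, -427)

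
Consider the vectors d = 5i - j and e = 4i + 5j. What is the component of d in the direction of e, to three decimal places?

2.343

d · e = 5·4 + (-1)·5 = 20 - 5 = 15
|e| = √(16 + 25) = √41 ≈ 6.4031
comp_e d = 15 / √41 ≈ 2.343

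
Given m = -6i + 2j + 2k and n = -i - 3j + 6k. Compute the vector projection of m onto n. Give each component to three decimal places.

(-0.261, -0.783, 1.565)

m · n = (-6)·(-1) + 2·(-3) + 2·6 = 6 - 6 + 12 = 12
|n|² = 1 + 9 + 36 = 46
proj_n m = (12/46) · (-1, -3, 6) ≈ (-0.261, -0.783, 1.565)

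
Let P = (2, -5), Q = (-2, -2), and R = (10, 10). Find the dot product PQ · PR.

13

PQ = Q − P = (-4, 3)
PR = R − P = (8, 15)
PQ · PR = (-4)·8 + 3·15 = -32 + 45 = 13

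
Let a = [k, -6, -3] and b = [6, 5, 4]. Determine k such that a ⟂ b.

7

a · b = k·6 + (-6)·5 + (-3)·4 = -42 + 6k
Set equal to 0: 6k = 42, so k = 7.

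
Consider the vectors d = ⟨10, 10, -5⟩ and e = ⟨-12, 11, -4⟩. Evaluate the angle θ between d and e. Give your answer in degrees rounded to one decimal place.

87.7

d · e = 10·(-12) + 10·11 + (-5)·(-4) = -120 + 110 + 20 = 10
|d|² = 100 + 100 + 25 = 225,  |d| = √225 ≈ 15.000000
|e|² = 144 + 121 + 16 = 281,  |e| = √281 ≈ 16.763055
cos θ = 10 / (15.000000 · 16.763055) ≈ 0.03977
θ = arccos(0.03977) ≈ 87.7°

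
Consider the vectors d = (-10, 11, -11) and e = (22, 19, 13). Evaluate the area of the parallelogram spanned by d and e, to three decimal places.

568.394

i: 11·13 - (-11)·19 = 143 - (-209) = 352
j: (-11)·22 - (-10)·13 = -242 - (-130) = -112
k: (-10)·19 - 11·22 = -190 - 242 = -432
d × e = (352, -112, -432)
|d × e| = √(352² + (-112)² + (-432)²) = √323072 ≈ 568.3942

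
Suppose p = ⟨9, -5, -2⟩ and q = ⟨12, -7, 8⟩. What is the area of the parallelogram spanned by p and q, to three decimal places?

i: (-5)·8 - (-2)·(-7) = -40 - 14 = -54
j: (-2)·12 - 9·8 = -24 - 72 = -96
k: 9·(-7) - (-5)·12 = -63 - (-60) = -3
p × q = (-54, -96, -3)
|p × q| = √((-54)² + (-96)² + (-3)²) = √12141 ≈ 110.1862

110.186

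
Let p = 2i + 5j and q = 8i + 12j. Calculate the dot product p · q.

76

p · q = 2·8 + 5·12 = 16 + 60 = 76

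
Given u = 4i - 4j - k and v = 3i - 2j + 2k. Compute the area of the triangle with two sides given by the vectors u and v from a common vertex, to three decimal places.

i: (-4)·2 - (-1)·(-2) = -8 - 2 = -10
j: (-1)·3 - 4·2 = -3 - 8 = -11
k: 4·(-2) - (-4)·3 = -8 - (-12) = 4
u × v = (-10, -11, 4)
|u × v| = √((-10)² + (-11)² + 4²) = √237 ≈ 15.3948
area = ½ · 15.3948 ≈ 7.697

7.697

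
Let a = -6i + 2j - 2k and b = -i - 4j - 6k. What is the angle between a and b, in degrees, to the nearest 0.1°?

a · b = (-6)·(-1) + 2·(-4) + (-2)·(-6) = 6 - 8 + 12 = 10
|a|² = 36 + 4 + 4 = 44,  |a| = √44 ≈ 6.633250
|b|² = 1 + 16 + 36 = 53,  |b| = √53 ≈ 7.280110
cos θ = 10 / (6.633250 · 7.280110) ≈ 0.20708
θ = arccos(0.20708) ≈ 78.0°

78.0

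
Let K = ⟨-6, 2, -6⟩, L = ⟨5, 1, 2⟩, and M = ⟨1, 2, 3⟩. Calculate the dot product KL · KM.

149

KL = L − K = (11, -1, 8)
KM = M − K = (7, 0, 9)
KL · KM = 11·7 + (-1)·0 + 8·9 = 77 + 0 + 72 = 149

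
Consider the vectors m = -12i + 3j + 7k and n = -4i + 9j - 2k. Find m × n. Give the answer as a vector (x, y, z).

(-69, -52, -96)

i: 3·(-2) - 7·9 = -6 - 63 = -69
j: 7·(-4) - (-12)·(-2) = -28 - 24 = -52
k: (-12)·9 - 3·(-4) = -108 - (-12) = -96
m × n = (-69, -52, -96)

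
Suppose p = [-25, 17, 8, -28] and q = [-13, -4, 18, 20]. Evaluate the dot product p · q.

-159

p · q = (-25)·(-13) + 17·(-4) + 8·18 + (-28)·20 = 325 - 68 + 144 - 560 = -159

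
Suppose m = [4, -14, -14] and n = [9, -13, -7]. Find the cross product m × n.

(-84, -98, 74)

i: (-14)·(-7) - (-14)·(-13) = 98 - 182 = -84
j: (-14)·9 - 4·(-7) = -126 - (-28) = -98
k: 4·(-13) - (-14)·9 = -52 - (-126) = 74
m × n = (-84, -98, 74)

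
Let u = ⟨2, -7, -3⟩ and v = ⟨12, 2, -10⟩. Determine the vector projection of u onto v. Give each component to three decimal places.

u · v = 2·12 + (-7)·2 + (-3)·(-10) = 24 - 14 + 30 = 40
|v|² = 144 + 4 + 100 = 248
proj_v u = (40/248) · (12, 2, -10) ≈ (1.935, 0.323, -1.613)

(1.935, 0.323, -1.613)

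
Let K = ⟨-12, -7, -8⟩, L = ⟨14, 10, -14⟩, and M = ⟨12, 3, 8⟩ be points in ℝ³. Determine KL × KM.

KL = (26, 17, -6)
KM = (24, 10, 16)
i: 17·16 - (-6)·10 = 272 - (-60) = 332
j: (-6)·24 - 26·16 = -144 - 416 = -560
k: 26·10 - 17·24 = 260 - 408 = -148
KL × KM = (332, -560, -148)

(332, -560, -148)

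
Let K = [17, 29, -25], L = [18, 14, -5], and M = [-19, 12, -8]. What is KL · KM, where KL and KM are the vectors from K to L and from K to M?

559

KL = L − K = (1, -15, 20)
KM = M − K = (-36, -17, 17)
KL · KM = 1·(-36) + (-15)·(-17) + 20·17 = -36 + 255 + 340 = 559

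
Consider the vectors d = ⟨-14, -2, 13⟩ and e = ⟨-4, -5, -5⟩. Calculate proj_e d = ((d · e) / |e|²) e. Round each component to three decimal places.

(-0.061, -0.076, -0.076)

d · e = (-14)·(-4) + (-2)·(-5) + 13·(-5) = 56 + 10 - 65 = 1
|e|² = 16 + 25 + 25 = 66
proj_e d = (1/66) · (-4, -5, -5) ≈ (-0.061, -0.076, -0.076)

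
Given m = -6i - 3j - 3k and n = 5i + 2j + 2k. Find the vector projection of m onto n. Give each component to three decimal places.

m · n = (-6)·5 + (-3)·2 + (-3)·2 = -30 - 6 - 6 = -42
|n|² = 25 + 4 + 4 = 33
proj_n m = (-42/33) · (5, 2, 2) ≈ (-6.364, -2.545, -2.545)

(-6.364, -2.545, -2.545)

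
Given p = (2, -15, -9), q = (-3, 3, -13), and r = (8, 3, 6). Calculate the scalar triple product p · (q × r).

1701

q × r:
i: 3·6 - (-13)·3 = 18 - (-39) = 57
j: (-13)·8 - (-3)·6 = -104 - (-18) = -86
k: (-3)·3 - 3·8 = -9 - 24 = -33
q × r = (57, -86, -33)
p · (q × r) = 2·57 + (-15)·(-86) + (-9)·(-33) = 114 + 1290 + 297 = 1701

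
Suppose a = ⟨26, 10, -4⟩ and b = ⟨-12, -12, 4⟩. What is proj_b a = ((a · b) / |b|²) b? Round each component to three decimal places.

(17.684, 17.684, -5.895)

a · b = 26·(-12) + 10·(-12) + (-4)·4 = -312 - 120 - 16 = -448
|b|² = 144 + 144 + 16 = 304
proj_b a = (-448/304) · (-12, -12, 4) ≈ (17.684, 17.684, -5.895)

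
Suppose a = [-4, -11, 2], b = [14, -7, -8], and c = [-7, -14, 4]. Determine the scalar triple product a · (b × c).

b × c:
i: (-7)·4 - (-8)·(-14) = -28 - 112 = -140
j: (-8)·(-7) - 14·4 = 56 - 56 = 0
k: 14·(-14) - (-7)·(-7) = -196 - 49 = -245
b × c = (-140, 0, -245)
a · (b × c) = (-4)·(-140) + (-11)·0 + 2·(-245) = 560 + 0 - 490 = 70

70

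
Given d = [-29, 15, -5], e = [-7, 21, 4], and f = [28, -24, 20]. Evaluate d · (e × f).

-9084

e × f:
i: 21·20 - 4·(-24) = 420 - (-96) = 516
j: 4·28 - (-7)·20 = 112 - (-140) = 252
k: (-7)·(-24) - 21·28 = 168 - 588 = -420
e × f = (516, 252, -420)
d · (e × f) = (-29)·516 + 15·252 + (-5)·(-420) = -14964 + 3780 + 2100 = -9084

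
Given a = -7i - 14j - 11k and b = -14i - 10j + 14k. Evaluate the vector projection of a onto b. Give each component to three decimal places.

a · b = (-7)·(-14) + (-14)·(-10) + (-11)·14 = 98 + 140 - 154 = 84
|b|² = 196 + 100 + 196 = 492
proj_b a = (84/492) · (-14, -10, 14) ≈ (-2.390, -1.707, 2.390)

(-2.390, -1.707, 2.390)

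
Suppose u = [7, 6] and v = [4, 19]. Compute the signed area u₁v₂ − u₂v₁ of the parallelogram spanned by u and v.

7·19 - 6·4 = 133 - 24 = 109

109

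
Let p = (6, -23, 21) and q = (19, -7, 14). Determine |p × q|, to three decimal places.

534.673

i: (-23)·14 - 21·(-7) = -322 - (-147) = -175
j: 21·19 - 6·14 = 399 - 84 = 315
k: 6·(-7) - (-23)·19 = -42 - (-437) = 395
p × q = (-175, 315, 395)
|p × q| = √((-175)² + 315² + 395²) = √285875 ≈ 534.6728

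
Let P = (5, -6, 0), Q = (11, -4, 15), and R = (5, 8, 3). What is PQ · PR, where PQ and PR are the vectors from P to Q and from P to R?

PQ = Q − P = (6, 2, 15)
PR = R − P = (0, 14, 3)
PQ · PR = 6·0 + 2·14 + 15·3 = 0 + 28 + 45 = 73

73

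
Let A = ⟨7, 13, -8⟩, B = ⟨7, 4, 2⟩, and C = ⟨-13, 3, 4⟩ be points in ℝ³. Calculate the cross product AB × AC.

AB = (0, -9, 10)
AC = (-20, -10, 12)
i: (-9)·12 - 10·(-10) = -108 - (-100) = -8
j: 10·(-20) - 0·12 = -200 - 0 = -200
k: 0·(-10) - (-9)·(-20) = 0 - 180 = -180
AB × AC = (-8, -200, -180)

(-8, -200, -180)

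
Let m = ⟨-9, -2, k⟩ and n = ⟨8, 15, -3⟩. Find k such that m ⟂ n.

-34

m · n = (-9)·8 + (-2)·15 + k·(-3) = -102 - 3k
Set equal to 0: -3k = 102, so k = -34.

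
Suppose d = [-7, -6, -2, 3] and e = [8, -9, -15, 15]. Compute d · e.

73

d · e = (-7)·8 + (-6)·(-9) + (-2)·(-15) + 3·15 = -56 + 54 + 30 + 45 = 73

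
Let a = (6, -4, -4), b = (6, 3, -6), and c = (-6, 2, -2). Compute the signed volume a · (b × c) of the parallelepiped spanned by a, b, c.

b × c:
i: 3·(-2) - (-6)·2 = -6 - (-12) = 6
j: (-6)·(-6) - 6·(-2) = 36 - (-12) = 48
k: 6·2 - 3·(-6) = 12 - (-18) = 30
b × c = (6, 48, 30)
a · (b × c) = 6·6 + (-4)·48 + (-4)·30 = 36 - 192 - 120 = -276

-276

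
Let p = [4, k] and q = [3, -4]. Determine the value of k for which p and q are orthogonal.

p · q = 4·3 + k·(-4) = 12 - 4k
Set equal to 0: -4k = -12, so k = 3.

3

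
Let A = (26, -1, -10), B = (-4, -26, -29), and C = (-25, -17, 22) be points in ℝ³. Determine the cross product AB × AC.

(-1104, 1929, -795)

AB = (-30, -25, -19)
AC = (-51, -16, 32)
i: (-25)·32 - (-19)·(-16) = -800 - 304 = -1104
j: (-19)·(-51) - (-30)·32 = 969 - (-960) = 1929
k: (-30)·(-16) - (-25)·(-51) = 480 - 1275 = -795
AB × AC = (-1104, 1929, -795)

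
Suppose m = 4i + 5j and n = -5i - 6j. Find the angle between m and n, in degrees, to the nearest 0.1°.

m · n = 4·(-5) + 5·(-6) = -20 - 30 = -50
|m|² = 16 + 25 = 41,  |m| = √41 ≈ 6.403124
|n|² = 25 + 36 = 61,  |n| = √61 ≈ 7.810250
cos θ = -50 / (6.403124 · 7.810250) ≈ -0.99980
θ = arccos(-0.99980) ≈ 178.9°

178.9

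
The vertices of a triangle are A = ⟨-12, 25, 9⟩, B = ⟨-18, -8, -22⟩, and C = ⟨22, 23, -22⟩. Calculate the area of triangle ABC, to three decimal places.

AB = (-6, -33, -31),  AC = (34, -2, -31)
i: (-33)·(-31) - (-31)·(-2) = 1023 - 62 = 961
j: (-31)·34 - (-6)·(-31) = -1054 - 186 = -1240
k: (-6)·(-2) - (-33)·34 = 12 - (-1122) = 1134
AB × AC = (961, -1240, 1134)
|AB × AC| = √3747077 ≈ 1935.7368
area = ½ · 1935.7368 ≈ 967.868

967.868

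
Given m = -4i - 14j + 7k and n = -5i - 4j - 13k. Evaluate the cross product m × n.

(210, -87, -54)

i: (-14)·(-13) - 7·(-4) = 182 - (-28) = 210
j: 7·(-5) - (-4)·(-13) = -35 - 52 = -87
k: (-4)·(-4) - (-14)·(-5) = 16 - 70 = -54
m × n = (210, -87, -54)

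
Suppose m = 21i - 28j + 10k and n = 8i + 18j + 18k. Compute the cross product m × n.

i: (-28)·18 - 10·18 = -504 - 180 = -684
j: 10·8 - 21·18 = 80 - 378 = -298
k: 21·18 - (-28)·8 = 378 - (-224) = 602
m × n = (-684, -298, 602)

(-684, -298, 602)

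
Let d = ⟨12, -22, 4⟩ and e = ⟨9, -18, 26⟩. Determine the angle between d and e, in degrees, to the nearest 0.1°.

d · e = 12·9 + (-22)·(-18) + 4·26 = 108 + 396 + 104 = 608
|d|² = 144 + 484 + 16 = 644,  |d| = √644 ≈ 25.377155
|e|² = 81 + 324 + 676 = 1081,  |e| = √1081 ≈ 32.878564
cos θ = 608 / (25.377155 · 32.878564) ≈ 0.72870
θ = arccos(0.72870) ≈ 43.2°

43.2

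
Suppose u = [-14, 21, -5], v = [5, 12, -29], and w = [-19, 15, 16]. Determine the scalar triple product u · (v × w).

v × w:
i: 12·16 - (-29)·15 = 192 - (-435) = 627
j: (-29)·(-19) - 5·16 = 551 - 80 = 471
k: 5·15 - 12·(-19) = 75 - (-228) = 303
v × w = (627, 471, 303)
u · (v × w) = (-14)·627 + 21·471 + (-5)·303 = -8778 + 9891 - 1515 = -402

-402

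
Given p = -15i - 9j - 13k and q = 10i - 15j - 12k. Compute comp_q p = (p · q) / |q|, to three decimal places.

6.511

p · q = (-15)·10 + (-9)·(-15) + (-13)·(-12) = -150 + 135 + 156 = 141
|q| = √(100 + 225 + 144) = √469 ≈ 21.6564
comp_q p = 141 / √469 ≈ 6.511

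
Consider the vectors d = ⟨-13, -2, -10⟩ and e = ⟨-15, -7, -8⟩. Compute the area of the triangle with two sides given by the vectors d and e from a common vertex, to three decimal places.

46.779

i: (-2)·(-8) - (-10)·(-7) = 16 - 70 = -54
j: (-10)·(-15) - (-13)·(-8) = 150 - 104 = 46
k: (-13)·(-7) - (-2)·(-15) = 91 - 30 = 61
d × e = (-54, 46, 61)
|d × e| = √((-54)² + 46² + 61²) = √8753 ≈ 93.5575
area = ½ · 93.5575 ≈ 46.779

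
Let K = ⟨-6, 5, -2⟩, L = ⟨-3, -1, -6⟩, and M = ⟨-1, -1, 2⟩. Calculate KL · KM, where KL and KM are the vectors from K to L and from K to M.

KL = L − K = (3, -6, -4)
KM = M − K = (5, -6, 4)
KL · KM = 3·5 + (-6)·(-6) + (-4)·4 = 15 + 36 - 16 = 35

35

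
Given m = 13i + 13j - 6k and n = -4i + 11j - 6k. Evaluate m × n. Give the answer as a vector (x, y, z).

i: 13·(-6) - (-6)·11 = -78 - (-66) = -12
j: (-6)·(-4) - 13·(-6) = 24 - (-78) = 102
k: 13·11 - 13·(-4) = 143 - (-52) = 195
m × n = (-12, 102, 195)

(-12, 102, 195)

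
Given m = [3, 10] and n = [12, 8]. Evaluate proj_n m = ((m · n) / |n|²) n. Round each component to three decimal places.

(6.692, 4.462)

m · n = 3·12 + 10·8 = 36 + 80 = 116
|n|² = 144 + 64 = 208
proj_n m = (116/208) · (12, 8) ≈ (6.692, 4.462)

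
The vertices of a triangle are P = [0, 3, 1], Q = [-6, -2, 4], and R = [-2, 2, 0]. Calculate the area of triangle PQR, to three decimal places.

7.483

PQ = (-6, -5, 3),  PR = (-2, -1, -1)
i: (-5)·(-1) - 3·(-1) = 5 - (-3) = 8
j: 3·(-2) - (-6)·(-1) = -6 - 6 = -12
k: (-6)·(-1) - (-5)·(-2) = 6 - 10 = -4
PQ × PR = (8, -12, -4)
|PQ × PR| = √224 ≈ 14.9666
area = ½ · 14.9666 ≈ 7.483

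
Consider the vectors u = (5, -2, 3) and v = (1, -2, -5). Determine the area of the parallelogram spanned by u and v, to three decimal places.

i: (-2)·(-5) - 3·(-2) = 10 - (-6) = 16
j: 3·1 - 5·(-5) = 3 - (-25) = 28
k: 5·(-2) - (-2)·1 = -10 - (-2) = -8
u × v = (16, 28, -8)
|u × v| = √(16² + 28² + (-8)²) = √1104 ≈ 33.2265

33.226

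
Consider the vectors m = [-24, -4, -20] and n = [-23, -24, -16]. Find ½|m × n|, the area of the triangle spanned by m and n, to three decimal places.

321.360

i: (-4)·(-16) - (-20)·(-24) = 64 - 480 = -416
j: (-20)·(-23) - (-24)·(-16) = 460 - 384 = 76
k: (-24)·(-24) - (-4)·(-23) = 576 - 92 = 484
m × n = (-416, 76, 484)
|m × n| = √((-416)² + 76² + 484²) = √413088 ≈ 642.7192
area = ½ · 642.7192 ≈ 321.360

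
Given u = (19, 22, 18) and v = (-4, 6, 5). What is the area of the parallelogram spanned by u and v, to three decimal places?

i: 22·5 - 18·6 = 110 - 108 = 2
j: 18·(-4) - 19·5 = -72 - 95 = -167
k: 19·6 - 22·(-4) = 114 - (-88) = 202
u × v = (2, -167, 202)
|u × v| = √(2² + (-167)² + 202²) = √68697 ≈ 262.1011

262.101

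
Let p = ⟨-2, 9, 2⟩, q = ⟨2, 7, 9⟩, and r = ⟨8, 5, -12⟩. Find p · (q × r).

q × r:
i: 7·(-12) - 9·5 = -84 - 45 = -129
j: 9·8 - 2·(-12) = 72 - (-24) = 96
k: 2·5 - 7·8 = 10 - 56 = -46
q × r = (-129, 96, -46)
p · (q × r) = (-2)·(-129) + 9·96 + 2·(-46) = 258 + 864 - 92 = 1030

1030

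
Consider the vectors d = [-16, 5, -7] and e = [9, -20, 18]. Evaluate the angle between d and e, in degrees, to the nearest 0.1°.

135.9

d · e = (-16)·9 + 5·(-20) + (-7)·18 = -144 - 100 - 126 = -370
|d|² = 256 + 25 + 49 = 330,  |d| = √330 ≈ 18.165902
|e|² = 81 + 400 + 324 = 805,  |e| = √805 ≈ 28.372522
cos θ = -370 / (18.165902 · 28.372522) ≈ -0.71787
θ = arccos(-0.71787) ≈ 135.9°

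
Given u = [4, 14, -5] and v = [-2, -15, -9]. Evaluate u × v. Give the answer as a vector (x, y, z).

i: 14·(-9) - (-5)·(-15) = -126 - 75 = -201
j: (-5)·(-2) - 4·(-9) = 10 - (-36) = 46
k: 4·(-15) - 14·(-2) = -60 - (-28) = -32
u × v = (-201, 46, -32)

(-201, 46, -32)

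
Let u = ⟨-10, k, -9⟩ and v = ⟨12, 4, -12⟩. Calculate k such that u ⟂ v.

u · v = (-10)·12 + k·4 + (-9)·(-12) = -12 + 4k
Set equal to 0: 4k = 12, so k = 3.

3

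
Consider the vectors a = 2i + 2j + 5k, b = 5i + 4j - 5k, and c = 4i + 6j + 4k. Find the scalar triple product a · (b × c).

82

b × c:
i: 4·4 - (-5)·6 = 16 - (-30) = 46
j: (-5)·4 - 5·4 = -20 - 20 = -40
k: 5·6 - 4·4 = 30 - 16 = 14
b × c = (46, -40, 14)
a · (b × c) = 2·46 + 2·(-40) + 5·14 = 92 - 80 + 70 = 82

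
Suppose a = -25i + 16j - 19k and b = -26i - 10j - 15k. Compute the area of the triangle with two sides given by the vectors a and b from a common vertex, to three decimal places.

i: 16·(-15) - (-19)·(-10) = -240 - 190 = -430
j: (-19)·(-26) - (-25)·(-15) = 494 - 375 = 119
k: (-25)·(-10) - 16·(-26) = 250 - (-416) = 666
a × b = (-430, 119, 666)
|a × b| = √((-430)² + 119² + 666²) = √642617 ≈ 801.6340
area = ½ · 801.6340 ≈ 400.817

400.817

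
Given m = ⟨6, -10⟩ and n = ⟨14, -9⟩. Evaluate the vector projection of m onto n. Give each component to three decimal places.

(8.794, -5.653)

m · n = 6·14 + (-10)·(-9) = 84 + 90 = 174
|n|² = 196 + 81 = 277
proj_n m = (174/277) · (14, -9) ≈ (8.794, -5.653)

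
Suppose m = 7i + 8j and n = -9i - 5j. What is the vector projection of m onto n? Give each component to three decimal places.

m · n = 7·(-9) + 8·(-5) = -63 - 40 = -103
|n|² = 81 + 25 = 106
proj_n m = (-103/106) · (-9, -5) ≈ (8.745, 4.858)

(8.745, 4.858)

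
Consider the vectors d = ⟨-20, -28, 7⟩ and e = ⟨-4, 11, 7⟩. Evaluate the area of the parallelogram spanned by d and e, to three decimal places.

i: (-28)·7 - 7·11 = -196 - 77 = -273
j: 7·(-4) - (-20)·7 = -28 - (-140) = 112
k: (-20)·11 - (-28)·(-4) = -220 - 112 = -332
d × e = (-273, 112, -332)
|d × e| = √((-273)² + 112² + (-332)²) = √197297 ≈ 444.1813

444.181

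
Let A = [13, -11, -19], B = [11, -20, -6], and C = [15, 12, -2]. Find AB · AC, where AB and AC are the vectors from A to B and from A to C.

AB = B − A = (-2, -9, 13)
AC = C − A = (2, 23, 17)
AB · AC = (-2)·2 + (-9)·23 + 13·17 = -4 - 207 + 221 = 10

10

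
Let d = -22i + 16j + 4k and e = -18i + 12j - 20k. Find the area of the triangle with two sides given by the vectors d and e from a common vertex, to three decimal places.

i: 16·(-20) - 4·12 = -320 - 48 = -368
j: 4·(-18) - (-22)·(-20) = -72 - 440 = -512
k: (-22)·12 - 16·(-18) = -264 - (-288) = 24
d × e = (-368, -512, 24)
|d × e| = √((-368)² + (-512)² + 24²) = √398144 ≈ 630.9865
area = ½ · 630.9865 ≈ 315.493

315.493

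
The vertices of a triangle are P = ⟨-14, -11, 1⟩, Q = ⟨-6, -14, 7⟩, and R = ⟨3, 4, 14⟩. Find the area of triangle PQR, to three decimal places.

107.105

PQ = (8, -3, 6),  PR = (17, 15, 13)
i: (-3)·13 - 6·15 = -39 - 90 = -129
j: 6·17 - 8·13 = 102 - 104 = -2
k: 8·15 - (-3)·17 = 120 - (-51) = 171
PQ × PR = (-129, -2, 171)
|PQ × PR| = √45886 ≈ 214.2102
area = ½ · 214.2102 ≈ 107.105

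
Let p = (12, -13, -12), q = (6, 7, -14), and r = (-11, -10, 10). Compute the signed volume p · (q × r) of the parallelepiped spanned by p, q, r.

q × r:
i: 7·10 - (-14)·(-10) = 70 - 140 = -70
j: (-14)·(-11) - 6·10 = 154 - 60 = 94
k: 6·(-10) - 7·(-11) = -60 - (-77) = 17
q × r = (-70, 94, 17)
p · (q × r) = 12·(-70) + (-13)·94 + (-12)·17 = -840 - 1222 - 204 = -2266

-2266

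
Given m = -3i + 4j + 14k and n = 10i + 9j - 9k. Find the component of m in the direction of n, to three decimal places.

m · n = (-3)·10 + 4·9 + 14·(-9) = -30 + 36 - 126 = -120
|n| = √(100 + 81 + 81) = √262 ≈ 16.1864
comp_n m = -120 / √262 ≈ -7.414

-7.414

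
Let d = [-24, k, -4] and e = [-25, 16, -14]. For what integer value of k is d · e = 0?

d · e = (-24)·(-25) + k·16 + (-4)·(-14) = 656 + 16k
Set equal to 0: 16k = -656, so k = -41.

-41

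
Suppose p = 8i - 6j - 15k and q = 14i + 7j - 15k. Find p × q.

i: (-6)·(-15) - (-15)·7 = 90 - (-105) = 195
j: (-15)·14 - 8·(-15) = -210 - (-120) = -90
k: 8·7 - (-6)·14 = 56 - (-84) = 140
p × q = (195, -90, 140)

(195, -90, 140)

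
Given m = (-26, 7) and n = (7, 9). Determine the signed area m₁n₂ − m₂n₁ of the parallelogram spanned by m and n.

(-26)·9 - 7·7 = -234 - 49 = -283

-283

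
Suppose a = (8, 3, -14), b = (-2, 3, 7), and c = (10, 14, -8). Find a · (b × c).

b × c:
i: 3·(-8) - 7·14 = -24 - 98 = -122
j: 7·10 - (-2)·(-8) = 70 - 16 = 54
k: (-2)·14 - 3·10 = -28 - 30 = -58
b × c = (-122, 54, -58)
a · (b × c) = 8·(-122) + 3·54 + (-14)·(-58) = -976 + 162 + 812 = -2

-2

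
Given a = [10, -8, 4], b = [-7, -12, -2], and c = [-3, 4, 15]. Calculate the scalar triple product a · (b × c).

b × c:
i: (-12)·15 - (-2)·4 = -180 - (-8) = -172
j: (-2)·(-3) - (-7)·15 = 6 - (-105) = 111
k: (-7)·4 - (-12)·(-3) = -28 - 36 = -64
b × c = (-172, 111, -64)
a · (b × c) = 10·(-172) + (-8)·111 + 4·(-64) = -1720 - 888 - 256 = -2864

-2864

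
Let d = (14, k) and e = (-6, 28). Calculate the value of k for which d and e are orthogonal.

d · e = 14·(-6) + k·28 = -84 + 28k
Set equal to 0: 28k = 84, so k = 3.

3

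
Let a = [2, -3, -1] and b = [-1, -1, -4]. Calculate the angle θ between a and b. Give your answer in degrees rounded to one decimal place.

71.6

a · b = 2·(-1) + (-3)·(-1) + (-1)·(-4) = -2 + 3 + 4 = 5
|a|² = 4 + 9 + 1 = 14,  |a| = √14 ≈ 3.741657
|b|² = 1 + 1 + 16 = 18,  |b| = √18 ≈ 4.242641
cos θ = 5 / (3.741657 · 4.242641) ≈ 0.31497
θ = arccos(0.31497) ≈ 71.6°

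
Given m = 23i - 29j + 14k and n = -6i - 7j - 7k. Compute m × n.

i: (-29)·(-7) - 14·(-7) = 203 - (-98) = 301
j: 14·(-6) - 23·(-7) = -84 - (-161) = 77
k: 23·(-7) - (-29)·(-6) = -161 - 174 = -335
m × n = (301, 77, -335)

(301, 77, -335)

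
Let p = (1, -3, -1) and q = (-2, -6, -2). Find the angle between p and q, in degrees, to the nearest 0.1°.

p · q = 1·(-2) + (-3)·(-6) + (-1)·(-2) = -2 + 18 + 2 = 18
|p|² = 1 + 9 + 1 = 11,  |p| = √11 ≈ 3.316625
|q|² = 4 + 36 + 4 = 44,  |q| = √44 ≈ 6.633250
cos θ = 18 / (3.316625 · 6.633250) ≈ 0.81818
θ = arccos(0.81818) ≈ 35.1°

35.1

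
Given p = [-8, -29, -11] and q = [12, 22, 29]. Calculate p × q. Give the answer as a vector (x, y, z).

(-599, 100, 172)

i: (-29)·29 - (-11)·22 = -841 - (-242) = -599
j: (-11)·12 - (-8)·29 = -132 - (-232) = 100
k: (-8)·22 - (-29)·12 = -176 - (-348) = 172
p × q = (-599, 100, 172)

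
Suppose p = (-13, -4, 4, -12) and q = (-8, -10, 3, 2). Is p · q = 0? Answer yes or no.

p · q = (-13)·(-8) + (-4)·(-10) + 4·3 + (-12)·2 = 104 + 40 + 12 - 24 = 132
Nonzero, so the vectors are not orthogonal.

no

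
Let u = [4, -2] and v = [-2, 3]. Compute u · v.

u · v = 4·(-2) + (-2)·3 = -8 - 6 = -14

-14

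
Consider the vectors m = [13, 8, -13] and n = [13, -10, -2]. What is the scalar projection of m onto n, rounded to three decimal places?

6.960

m · n = 13·13 + 8·(-10) + (-13)·(-2) = 169 - 80 + 26 = 115
|n| = √(169 + 100 + 4) = √273 ≈ 16.5227
comp_n m = 115 / √273 ≈ 6.960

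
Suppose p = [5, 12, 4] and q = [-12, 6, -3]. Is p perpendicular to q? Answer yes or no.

yes

p · q = 5·(-12) + 12·6 + 4·(-3) = -60 + 72 - 12 = 0
Zero, so the vectors are orthogonal.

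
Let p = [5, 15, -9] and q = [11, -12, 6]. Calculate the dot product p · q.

p · q = 5·11 + 15·(-12) + (-9)·6 = 55 - 180 - 54 = -179

-179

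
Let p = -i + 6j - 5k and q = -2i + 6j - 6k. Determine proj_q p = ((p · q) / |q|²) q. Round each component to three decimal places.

p · q = (-1)·(-2) + 6·6 + (-5)·(-6) = 2 + 36 + 30 = 68
|q|² = 4 + 36 + 36 = 76
proj_q p = (68/76) · (-2, 6, -6) ≈ (-1.789, 5.368, -5.368)

(-1.789, 5.368, -5.368)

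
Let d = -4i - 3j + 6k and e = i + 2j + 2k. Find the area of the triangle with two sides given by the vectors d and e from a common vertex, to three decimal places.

11.673

i: (-3)·2 - 6·2 = -6 - 12 = -18
j: 6·1 - (-4)·2 = 6 - (-8) = 14
k: (-4)·2 - (-3)·1 = -8 - (-3) = -5
d × e = (-18, 14, -5)
|d × e| = √((-18)² + 14² + (-5)²) = √545 ≈ 23.3452
area = ½ · 23.3452 ≈ 11.673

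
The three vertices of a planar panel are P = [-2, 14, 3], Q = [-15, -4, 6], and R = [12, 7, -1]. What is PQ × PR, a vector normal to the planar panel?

(93, -10, 343)

PQ = (-13, -18, 3)
PR = (14, -7, -4)
i: (-18)·(-4) - 3·(-7) = 72 - (-21) = 93
j: 3·14 - (-13)·(-4) = 42 - 52 = -10
k: (-13)·(-7) - (-18)·14 = 91 - (-252) = 343
PQ × PR = (93, -10, 343)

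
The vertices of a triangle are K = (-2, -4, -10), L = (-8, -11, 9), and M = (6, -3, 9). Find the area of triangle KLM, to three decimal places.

KL = (-6, -7, 19),  KM = (8, 1, 19)
i: (-7)·19 - 19·1 = -133 - 19 = -152
j: 19·8 - (-6)·19 = 152 - (-114) = 266
k: (-6)·1 - (-7)·8 = -6 - (-56) = 50
KL × KM = (-152, 266, 50)
|KL × KM| = √96360 ≈ 310.4191
area = ½ · 310.4191 ≈ 155.210

155.210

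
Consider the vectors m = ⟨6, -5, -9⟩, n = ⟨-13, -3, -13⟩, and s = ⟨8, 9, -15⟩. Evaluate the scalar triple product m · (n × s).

3304

n × s:
i: (-3)·(-15) - (-13)·9 = 45 - (-117) = 162
j: (-13)·8 - (-13)·(-15) = -104 - 195 = -299
k: (-13)·9 - (-3)·8 = -117 - (-24) = -93
n × s = (162, -299, -93)
m · (n × s) = 6·162 + (-5)·(-299) + (-9)·(-93) = 972 + 1495 + 837 = 3304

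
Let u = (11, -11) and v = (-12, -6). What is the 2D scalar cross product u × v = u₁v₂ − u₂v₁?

-198

11·(-6) - (-11)·(-12) = -66 - 132 = -198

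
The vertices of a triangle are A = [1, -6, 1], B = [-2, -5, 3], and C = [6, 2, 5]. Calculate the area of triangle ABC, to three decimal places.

19.164

AB = (-3, 1, 2),  AC = (5, 8, 4)
i: 1·4 - 2·8 = 4 - 16 = -12
j: 2·5 - (-3)·4 = 10 - (-12) = 22
k: (-3)·8 - 1·5 = -24 - 5 = -29
AB × AC = (-12, 22, -29)
|AB × AC| = √1469 ≈ 38.3275
area = ½ · 38.3275 ≈ 19.164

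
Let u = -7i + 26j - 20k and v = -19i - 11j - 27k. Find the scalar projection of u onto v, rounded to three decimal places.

u · v = (-7)·(-19) + 26·(-11) + (-20)·(-27) = 133 - 286 + 540 = 387
|v| = √(361 + 121 + 729) = √1211 ≈ 34.7994
comp_v u = 387 / √1211 ≈ 11.121

11.121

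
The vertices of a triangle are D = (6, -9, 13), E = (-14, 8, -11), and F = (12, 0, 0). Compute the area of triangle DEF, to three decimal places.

DE = (-20, 17, -24),  DF = (6, 9, -13)
i: 17·(-13) - (-24)·9 = -221 - (-216) = -5
j: (-24)·6 - (-20)·(-13) = -144 - 260 = -404
k: (-20)·9 - 17·6 = -180 - 102 = -282
DE × DF = (-5, -404, -282)
|DE × DF| = √242765 ≈ 492.7119
area = ½ · 492.7119 ≈ 246.356

246.356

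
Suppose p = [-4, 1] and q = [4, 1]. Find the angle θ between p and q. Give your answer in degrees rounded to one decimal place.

p · q = (-4)·4 + 1·1 = -16 + 1 = -15
|p|² = 16 + 1 = 17,  |p| = √17 ≈ 4.123106
|q|² = 16 + 1 = 17,  |q| = √17 ≈ 4.123106
cos θ = -15 / (4.123106 · 4.123106) ≈ -0.88235
θ = arccos(-0.88235) ≈ 151.9°

151.9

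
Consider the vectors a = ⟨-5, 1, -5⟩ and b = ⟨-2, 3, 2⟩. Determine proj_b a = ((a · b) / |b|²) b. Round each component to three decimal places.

(-0.353, 0.529, 0.353)

a · b = (-5)·(-2) + 1·3 + (-5)·2 = 10 + 3 - 10 = 3
|b|² = 4 + 9 + 4 = 17
proj_b a = (3/17) · (-2, 3, 2) ≈ (-0.353, 0.529, 0.353)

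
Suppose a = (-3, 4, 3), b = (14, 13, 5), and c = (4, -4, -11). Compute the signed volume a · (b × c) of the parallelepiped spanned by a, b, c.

741

b × c:
i: 13·(-11) - 5·(-4) = -143 - (-20) = -123
j: 5·4 - 14·(-11) = 20 - (-154) = 174
k: 14·(-4) - 13·4 = -56 - 52 = -108
b × c = (-123, 174, -108)
a · (b × c) = (-3)·(-123) + 4·174 + 3·(-108) = 369 + 696 - 324 = 741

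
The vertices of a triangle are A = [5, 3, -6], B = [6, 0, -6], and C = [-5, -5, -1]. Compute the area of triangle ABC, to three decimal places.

20.579

AB = (1, -3, 0),  AC = (-10, -8, 5)
i: (-3)·5 - 0·(-8) = -15 - 0 = -15
j: 0·(-10) - 1·5 = 0 - 5 = -5
k: 1·(-8) - (-3)·(-10) = -8 - 30 = -38
AB × AC = (-15, -5, -38)
|AB × AC| = √1694 ≈ 41.1582
area = ½ · 41.1582 ≈ 20.579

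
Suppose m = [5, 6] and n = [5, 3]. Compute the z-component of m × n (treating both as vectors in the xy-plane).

-15

5·3 - 6·5 = 15 - 30 = -15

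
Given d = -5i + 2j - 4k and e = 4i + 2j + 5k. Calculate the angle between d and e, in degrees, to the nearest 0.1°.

d · e = (-5)·4 + 2·2 + (-4)·5 = -20 + 4 - 20 = -36
|d|² = 25 + 4 + 16 = 45,  |d| = √45 ≈ 6.708204
|e|² = 16 + 4 + 25 = 45,  |e| = √45 ≈ 6.708204
cos θ = -36 / (6.708204 · 6.708204) ≈ -0.80000
θ = arccos(-0.80000) ≈ 143.1°

143.1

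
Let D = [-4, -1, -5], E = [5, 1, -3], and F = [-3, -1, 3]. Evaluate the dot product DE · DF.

25

DE = E − D = (9, 2, 2)
DF = F − D = (1, 0, 8)
DE · DF = 9·1 + 2·0 + 2·8 = 9 + 0 + 16 = 25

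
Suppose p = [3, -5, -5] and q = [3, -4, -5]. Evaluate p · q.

54

p · q = 3·3 + (-5)·(-4) + (-5)·(-5) = 9 + 20 + 25 = 54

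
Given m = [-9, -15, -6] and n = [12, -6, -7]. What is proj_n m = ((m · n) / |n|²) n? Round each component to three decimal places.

m · n = (-9)·12 + (-15)·(-6) + (-6)·(-7) = -108 + 90 + 42 = 24
|n|² = 144 + 36 + 49 = 229
proj_n m = (24/229) · (12, -6, -7) ≈ (1.258, -0.629, -0.734)

(1.258, -0.629, -0.734)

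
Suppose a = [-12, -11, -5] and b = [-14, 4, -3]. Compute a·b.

a · b = (-12)·(-14) + (-11)·4 + (-5)·(-3) = 168 - 44 + 15 = 139

139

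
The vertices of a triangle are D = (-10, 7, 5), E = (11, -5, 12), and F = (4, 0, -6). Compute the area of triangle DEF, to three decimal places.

DE = (21, -12, 7),  DF = (14, -7, -11)
i: (-12)·(-11) - 7·(-7) = 132 - (-49) = 181
j: 7·14 - 21·(-11) = 98 - (-231) = 329
k: 21·(-7) - (-12)·14 = -147 - (-168) = 21
DE × DF = (181, 329, 21)
|DE × DF| = √141443 ≈ 376.0891
area = ½ · 376.0891 ≈ 188.045

188.045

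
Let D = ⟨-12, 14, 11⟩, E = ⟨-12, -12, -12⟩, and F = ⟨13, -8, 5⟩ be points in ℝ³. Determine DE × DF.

(-350, -575, 650)

DE = (0, -26, -23)
DF = (25, -22, -6)
i: (-26)·(-6) - (-23)·(-22) = 156 - 506 = -350
j: (-23)·25 - 0·(-6) = -575 - 0 = -575
k: 0·(-22) - (-26)·25 = 0 - (-650) = 650
DE × DF = (-350, -575, 650)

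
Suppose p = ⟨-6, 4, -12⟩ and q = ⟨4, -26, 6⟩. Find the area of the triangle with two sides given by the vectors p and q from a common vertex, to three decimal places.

i: 4·6 - (-12)·(-26) = 24 - 312 = -288
j: (-12)·4 - (-6)·6 = -48 - (-36) = -12
k: (-6)·(-26) - 4·4 = 156 - 16 = 140
p × q = (-288, -12, 140)
|p × q| = √((-288)² + (-12)² + 140²) = √102688 ≈ 320.4497
area = ½ · 320.4497 ≈ 160.225

160.225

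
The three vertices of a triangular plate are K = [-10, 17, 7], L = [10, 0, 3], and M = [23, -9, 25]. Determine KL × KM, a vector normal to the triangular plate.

(-410, -492, 41)

KL = (20, -17, -4)
KM = (33, -26, 18)
i: (-17)·18 - (-4)·(-26) = -306 - 104 = -410
j: (-4)·33 - 20·18 = -132 - 360 = -492
k: 20·(-26) - (-17)·33 = -520 - (-561) = 41
KL × KM = (-410, -492, 41)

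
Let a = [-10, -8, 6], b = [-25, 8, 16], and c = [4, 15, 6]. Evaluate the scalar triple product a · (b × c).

b × c:
i: 8·6 - 16·15 = 48 - 240 = -192
j: 16·4 - (-25)·6 = 64 - (-150) = 214
k: (-25)·15 - 8·4 = -375 - 32 = -407
b × c = (-192, 214, -407)
a · (b × c) = (-10)·(-192) + (-8)·214 + 6·(-407) = 1920 - 1712 - 2442 = -2234

-2234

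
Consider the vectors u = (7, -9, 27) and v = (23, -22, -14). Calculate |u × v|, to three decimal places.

i: (-9)·(-14) - 27·(-22) = 126 - (-594) = 720
j: 27·23 - 7·(-14) = 621 - (-98) = 719
k: 7·(-22) - (-9)·23 = -154 - (-207) = 53
u × v = (720, 719, 53)
|u × v| = √(720² + 719² + 53²) = √1038170 ≈ 1018.9063

1018.906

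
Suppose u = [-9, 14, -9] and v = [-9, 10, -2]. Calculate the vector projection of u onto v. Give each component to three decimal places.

u · v = (-9)·(-9) + 14·10 + (-9)·(-2) = 81 + 140 + 18 = 239
|v|² = 81 + 100 + 4 = 185
proj_v u = (239/185) · (-9, 10, -2) ≈ (-11.627, 12.919, -2.584)

(-11.627, 12.919, -2.584)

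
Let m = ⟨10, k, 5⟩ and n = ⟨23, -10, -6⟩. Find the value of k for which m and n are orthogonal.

20

m · n = 10·23 + k·(-10) + 5·(-6) = 200 - 10k
Set equal to 0: -10k = -200, so k = 20.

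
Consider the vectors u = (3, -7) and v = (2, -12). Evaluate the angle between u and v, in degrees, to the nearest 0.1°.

13.7

u · v = 3·2 + (-7)·(-12) = 6 + 84 = 90
|u|² = 9 + 49 = 58,  |u| = √58 ≈ 7.615773
|v|² = 4 + 144 = 148,  |v| = √148 ≈ 12.165525
cos θ = 90 / (7.615773 · 12.165525) ≈ 0.97140
θ = arccos(0.97140) ≈ 13.7°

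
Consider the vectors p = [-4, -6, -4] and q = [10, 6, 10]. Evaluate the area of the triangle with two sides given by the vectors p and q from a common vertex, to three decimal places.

25.456

i: (-6)·10 - (-4)·6 = -60 - (-24) = -36
j: (-4)·10 - (-4)·10 = -40 - (-40) = 0
k: (-4)·6 - (-6)·10 = -24 - (-60) = 36
p × q = (-36, 0, 36)
|p × q| = √((-36)² + 0² + 36²) = √2592 ≈ 50.9117
area = ½ · 50.9117 ≈ 25.456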